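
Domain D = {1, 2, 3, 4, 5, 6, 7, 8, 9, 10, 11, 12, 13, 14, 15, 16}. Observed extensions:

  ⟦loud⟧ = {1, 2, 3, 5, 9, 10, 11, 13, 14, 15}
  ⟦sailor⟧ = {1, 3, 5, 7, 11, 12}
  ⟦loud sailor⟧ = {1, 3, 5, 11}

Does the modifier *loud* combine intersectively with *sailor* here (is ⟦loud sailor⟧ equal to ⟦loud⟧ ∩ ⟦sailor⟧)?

⟦loud⟧ ∩ ⟦sailor⟧ = {1, 2, 3, 5, 9, 10, 11, 13, 14, 15} ∩ {1, 3, 5, 7, 11, 12} = {1, 3, 5, 11}
Observed ⟦loud sailor⟧ = {1, 3, 5, 11}.
These coincide, so the modifier is intersective here.

yes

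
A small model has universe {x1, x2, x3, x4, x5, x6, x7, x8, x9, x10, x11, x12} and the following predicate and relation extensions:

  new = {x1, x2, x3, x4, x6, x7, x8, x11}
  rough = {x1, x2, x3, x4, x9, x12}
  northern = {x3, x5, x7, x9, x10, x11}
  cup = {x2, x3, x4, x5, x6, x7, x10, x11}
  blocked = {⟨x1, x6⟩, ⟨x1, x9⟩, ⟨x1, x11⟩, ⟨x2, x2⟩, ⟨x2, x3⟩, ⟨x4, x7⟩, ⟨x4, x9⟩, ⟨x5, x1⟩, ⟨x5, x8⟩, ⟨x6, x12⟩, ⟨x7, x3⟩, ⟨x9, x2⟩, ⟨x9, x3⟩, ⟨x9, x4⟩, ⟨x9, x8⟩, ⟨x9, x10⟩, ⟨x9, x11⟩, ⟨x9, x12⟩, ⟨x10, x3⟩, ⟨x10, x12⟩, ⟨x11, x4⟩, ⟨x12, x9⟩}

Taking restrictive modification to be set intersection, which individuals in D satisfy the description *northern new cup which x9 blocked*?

{x3, x11}

⟦which x9 blocked⟧ = {x : ⟨x9, x⟩ ∈ ⟦blocked⟧} = {x2, x3, x4, x8, x10, x11, x12}
⟦cup⟧ = {x2, x3, x4, x5, x6, x7, x10, x11}
… ∩ ⟦which x9 blocked⟧ = {x2, x3, x4, x5, x6, x7, x10, x11} ∩ {x2, x3, x4, x8, x10, x11, x12} = {x2, x3, x4, x10, x11}
… ∩ ⟦northern⟧ = {x2, x3, x4, x10, x11} ∩ {x3, x5, x7, x9, x10, x11} = {x3, x10, x11}
… ∩ ⟦new⟧ = {x3, x10, x11} ∩ {x1, x2, x3, x4, x6, x7, x8, x11} = {x3, x11}
So ⟦northern new cup which x9 blocked⟧ = {x3, x11}.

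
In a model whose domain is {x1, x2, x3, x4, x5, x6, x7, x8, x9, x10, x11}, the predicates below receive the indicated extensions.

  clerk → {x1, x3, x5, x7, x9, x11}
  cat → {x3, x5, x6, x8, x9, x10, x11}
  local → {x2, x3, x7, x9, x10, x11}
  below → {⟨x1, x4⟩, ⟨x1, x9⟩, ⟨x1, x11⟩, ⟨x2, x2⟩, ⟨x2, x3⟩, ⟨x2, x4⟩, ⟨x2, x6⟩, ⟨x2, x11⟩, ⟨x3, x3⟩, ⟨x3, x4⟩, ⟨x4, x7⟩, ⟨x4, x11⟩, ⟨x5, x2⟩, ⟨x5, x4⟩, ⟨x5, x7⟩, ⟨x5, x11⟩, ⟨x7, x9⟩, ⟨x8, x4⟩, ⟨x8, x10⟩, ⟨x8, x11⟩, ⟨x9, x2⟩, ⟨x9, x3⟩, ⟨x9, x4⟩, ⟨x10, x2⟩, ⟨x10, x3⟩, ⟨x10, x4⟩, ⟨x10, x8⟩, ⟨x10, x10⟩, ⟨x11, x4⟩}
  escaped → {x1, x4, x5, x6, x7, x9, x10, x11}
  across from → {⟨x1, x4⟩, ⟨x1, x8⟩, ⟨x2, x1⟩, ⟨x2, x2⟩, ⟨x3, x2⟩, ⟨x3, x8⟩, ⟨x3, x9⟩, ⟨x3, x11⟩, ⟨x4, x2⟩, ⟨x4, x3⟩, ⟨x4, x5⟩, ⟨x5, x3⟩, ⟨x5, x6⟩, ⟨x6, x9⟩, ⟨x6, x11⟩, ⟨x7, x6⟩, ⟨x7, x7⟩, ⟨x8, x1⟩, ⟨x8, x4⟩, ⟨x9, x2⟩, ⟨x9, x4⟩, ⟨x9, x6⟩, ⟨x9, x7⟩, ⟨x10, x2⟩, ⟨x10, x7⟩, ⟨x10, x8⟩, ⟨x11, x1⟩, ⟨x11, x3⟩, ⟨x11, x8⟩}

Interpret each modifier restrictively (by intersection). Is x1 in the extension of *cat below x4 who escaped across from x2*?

no

⟦below x4⟧ = {x : ⟨x, x4⟩ ∈ ⟦below⟧} = {x1, x2, x3, x5, x8, x9, x10, x11}
⟦who escaped⟧ = ⟦escaped⟧ = {x1, x4, x5, x6, x7, x9, x10, x11}
⟦across from x2⟧ = {x : ⟨x, x2⟩ ∈ ⟦across from⟧} = {x2, x3, x4, x9, x10}
⟦cat⟧ = {x3, x5, x6, x8, x9, x10, x11}
… ∩ ⟦below x4⟧ = {x3, x5, x6, x8, x9, x10, x11} ∩ {x1, x2, x3, x5, x8, x9, x10, x11} = {x3, x5, x8, x9, x10, x11}
… ∩ ⟦who escaped⟧ = {x3, x5, x8, x9, x10, x11} ∩ {x1, x4, x5, x6, x7, x9, x10, x11} = {x5, x9, x10, x11}
… ∩ ⟦across from x2⟧ = {x5, x9, x10, x11} ∩ {x2, x3, x4, x9, x10} = {x9, x10}
⟦cat below x4 who escaped across from x2⟧ = {x9, x10}; x1 ∉ this set.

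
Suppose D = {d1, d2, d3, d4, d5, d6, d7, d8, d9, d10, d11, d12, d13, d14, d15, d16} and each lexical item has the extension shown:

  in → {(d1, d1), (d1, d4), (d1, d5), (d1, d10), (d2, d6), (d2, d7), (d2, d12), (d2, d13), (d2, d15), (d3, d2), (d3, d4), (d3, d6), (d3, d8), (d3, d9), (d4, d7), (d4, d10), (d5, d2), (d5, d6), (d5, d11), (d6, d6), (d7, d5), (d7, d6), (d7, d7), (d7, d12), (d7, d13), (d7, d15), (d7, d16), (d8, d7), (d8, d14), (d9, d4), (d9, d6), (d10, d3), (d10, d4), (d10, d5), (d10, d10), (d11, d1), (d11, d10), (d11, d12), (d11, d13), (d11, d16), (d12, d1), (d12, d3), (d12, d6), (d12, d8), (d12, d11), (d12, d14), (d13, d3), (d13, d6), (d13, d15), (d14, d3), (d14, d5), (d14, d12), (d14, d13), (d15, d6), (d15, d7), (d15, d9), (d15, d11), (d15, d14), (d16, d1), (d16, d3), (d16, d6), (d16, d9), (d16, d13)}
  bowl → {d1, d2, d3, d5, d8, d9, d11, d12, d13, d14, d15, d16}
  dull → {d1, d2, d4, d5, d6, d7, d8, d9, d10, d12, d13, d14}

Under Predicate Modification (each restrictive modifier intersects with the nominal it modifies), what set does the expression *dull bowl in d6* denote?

⟦in d6⟧ = {x : ⟨x, d6⟩ ∈ ⟦in⟧} = {d2, d3, d5, d6, d7, d9, d12, d13, d15, d16}
⟦bowl⟧ = {d1, d2, d3, d5, d8, d9, d11, d12, d13, d14, d15, d16}
… ∩ ⟦in d6⟧ = {d1, d2, d3, d5, d8, d9, d11, d12, d13, d14, d15, d16} ∩ {d2, d3, d5, d6, d7, d9, d12, d13, d15, d16} = {d2, d3, d5, d9, d12, d13, d15, d16}
… ∩ ⟦dull⟧ = {d2, d3, d5, d9, d12, d13, d15, d16} ∩ {d1, d2, d4, d5, d6, d7, d8, d9, d10, d12, d13, d14} = {d2, d5, d9, d12, d13}
So ⟦dull bowl in d6⟧ = {d2, d5, d9, d12, d13}.

{d2, d5, d9, d12, d13}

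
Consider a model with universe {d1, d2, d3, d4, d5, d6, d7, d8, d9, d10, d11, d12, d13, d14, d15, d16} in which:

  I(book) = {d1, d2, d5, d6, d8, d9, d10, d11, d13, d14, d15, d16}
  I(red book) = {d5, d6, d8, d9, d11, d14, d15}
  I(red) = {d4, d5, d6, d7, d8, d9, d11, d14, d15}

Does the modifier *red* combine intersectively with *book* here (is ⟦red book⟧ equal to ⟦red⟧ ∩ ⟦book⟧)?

⟦red⟧ ∩ ⟦book⟧ = {d4, d5, d6, d7, d8, d9, d11, d14, d15} ∩ {d1, d2, d5, d6, d8, d9, d10, d11, d13, d14, d15, d16} = {d5, d6, d8, d9, d11, d14, d15}
Observed ⟦red book⟧ = {d5, d6, d8, d9, d11, d14, d15}.
These coincide, so the modifier is intersective here.

yes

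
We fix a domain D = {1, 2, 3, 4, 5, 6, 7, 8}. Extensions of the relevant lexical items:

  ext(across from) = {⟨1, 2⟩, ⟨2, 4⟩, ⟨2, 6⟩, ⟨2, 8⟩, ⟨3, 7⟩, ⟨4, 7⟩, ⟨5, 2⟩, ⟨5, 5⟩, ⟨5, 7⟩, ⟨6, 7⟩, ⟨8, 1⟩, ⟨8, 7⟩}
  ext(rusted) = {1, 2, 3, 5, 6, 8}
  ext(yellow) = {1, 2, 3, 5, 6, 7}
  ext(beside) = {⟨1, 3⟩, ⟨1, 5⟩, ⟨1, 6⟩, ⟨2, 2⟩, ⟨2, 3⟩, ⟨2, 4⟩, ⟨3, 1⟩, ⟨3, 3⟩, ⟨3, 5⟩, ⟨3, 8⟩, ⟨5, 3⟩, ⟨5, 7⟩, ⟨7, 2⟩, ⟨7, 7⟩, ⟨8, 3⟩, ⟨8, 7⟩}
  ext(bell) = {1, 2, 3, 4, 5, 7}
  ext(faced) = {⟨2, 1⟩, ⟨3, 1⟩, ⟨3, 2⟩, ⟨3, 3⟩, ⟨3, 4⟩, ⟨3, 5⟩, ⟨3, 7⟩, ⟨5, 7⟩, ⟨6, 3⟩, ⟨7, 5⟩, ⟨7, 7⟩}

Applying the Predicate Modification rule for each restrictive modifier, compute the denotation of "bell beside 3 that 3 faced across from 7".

⟦beside 3⟧ = {x : ⟨x, 3⟩ ∈ ⟦beside⟧} = {1, 2, 3, 5, 8}
⟦that 3 faced⟧ = {x : ⟨3, x⟩ ∈ ⟦faced⟧} = {1, 2, 3, 4, 5, 7}
⟦across from 7⟧ = {x : ⟨x, 7⟩ ∈ ⟦across from⟧} = {3, 4, 5, 6, 8}
⟦bell⟧ = {1, 2, 3, 4, 5, 7}
… ∩ ⟦beside 3⟧ = {1, 2, 3, 4, 5, 7} ∩ {1, 2, 3, 5, 8} = {1, 2, 3, 5}
… ∩ ⟦that 3 faced⟧ = {1, 2, 3, 5} ∩ {1, 2, 3, 4, 5, 7} = {1, 2, 3, 5}
… ∩ ⟦across from 7⟧ = {1, 2, 3, 5} ∩ {3, 4, 5, 6, 8} = {3, 5}
So ⟦bell beside 3 that 3 faced across from 7⟧ = {3, 5}.

{3, 5}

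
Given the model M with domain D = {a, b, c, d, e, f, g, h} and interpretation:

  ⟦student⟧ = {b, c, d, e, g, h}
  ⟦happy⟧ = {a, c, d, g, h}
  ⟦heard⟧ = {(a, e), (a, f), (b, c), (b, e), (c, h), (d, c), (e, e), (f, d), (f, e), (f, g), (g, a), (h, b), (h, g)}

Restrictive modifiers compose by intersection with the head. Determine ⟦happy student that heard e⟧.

⟦that heard e⟧ = {x : ⟨x, e⟩ ∈ ⟦heard⟧} = {a, b, e, f}
⟦student⟧ = {b, c, d, e, g, h}
… ∩ ⟦that heard e⟧ = {b, c, d, e, g, h} ∩ {a, b, e, f} = {b, e}
… ∩ ⟦happy⟧ = {b, e} ∩ {a, c, d, g, h} = ∅
So ⟦happy student that heard e⟧ = ∅.

∅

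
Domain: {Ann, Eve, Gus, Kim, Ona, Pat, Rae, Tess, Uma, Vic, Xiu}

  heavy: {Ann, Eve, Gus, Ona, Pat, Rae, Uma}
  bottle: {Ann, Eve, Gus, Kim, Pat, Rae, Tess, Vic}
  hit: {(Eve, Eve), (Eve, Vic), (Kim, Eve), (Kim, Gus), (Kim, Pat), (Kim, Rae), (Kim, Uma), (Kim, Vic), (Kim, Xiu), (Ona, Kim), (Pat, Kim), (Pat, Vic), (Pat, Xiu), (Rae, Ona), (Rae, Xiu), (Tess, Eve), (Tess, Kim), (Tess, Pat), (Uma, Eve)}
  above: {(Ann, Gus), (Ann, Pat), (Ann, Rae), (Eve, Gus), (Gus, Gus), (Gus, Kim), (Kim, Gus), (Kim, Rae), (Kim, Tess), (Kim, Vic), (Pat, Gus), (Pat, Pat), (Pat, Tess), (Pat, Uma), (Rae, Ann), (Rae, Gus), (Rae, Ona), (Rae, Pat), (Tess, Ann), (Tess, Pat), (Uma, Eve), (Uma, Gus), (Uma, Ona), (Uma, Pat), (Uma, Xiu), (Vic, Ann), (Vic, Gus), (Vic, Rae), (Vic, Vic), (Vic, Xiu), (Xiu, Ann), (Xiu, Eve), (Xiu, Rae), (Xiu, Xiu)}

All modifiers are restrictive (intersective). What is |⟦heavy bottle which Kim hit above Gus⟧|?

⟦which Kim hit⟧ = {x : ⟨Kim, x⟩ ∈ ⟦hit⟧} = {Eve, Gus, Pat, Rae, Uma, Vic, Xiu}
⟦above Gus⟧ = {x : ⟨x, Gus⟩ ∈ ⟦above⟧} = {Ann, Eve, Gus, Kim, Pat, Rae, Uma, Vic}
⟦bottle⟧ = {Ann, Eve, Gus, Kim, Pat, Rae, Tess, Vic}
… ∩ ⟦which Kim hit⟧ = {Ann, Eve, Gus, Kim, Pat, Rae, Tess, Vic} ∩ {Eve, Gus, Pat, Rae, Uma, Vic, Xiu} = {Eve, Gus, Pat, Rae, Vic}
… ∩ ⟦above Gus⟧ = {Eve, Gus, Pat, Rae, Vic} ∩ {Ann, Eve, Gus, Kim, Pat, Rae, Uma, Vic} = {Eve, Gus, Pat, Rae, Vic}
… ∩ ⟦heavy⟧ = {Eve, Gus, Pat, Rae, Vic} ∩ {Ann, Eve, Gus, Ona, Pat, Rae, Uma} = {Eve, Gus, Pat, Rae}
⟦heavy bottle which Kim hit above Gus⟧ = {Eve, Gus, Pat, Rae}, so the cardinality is 4.

4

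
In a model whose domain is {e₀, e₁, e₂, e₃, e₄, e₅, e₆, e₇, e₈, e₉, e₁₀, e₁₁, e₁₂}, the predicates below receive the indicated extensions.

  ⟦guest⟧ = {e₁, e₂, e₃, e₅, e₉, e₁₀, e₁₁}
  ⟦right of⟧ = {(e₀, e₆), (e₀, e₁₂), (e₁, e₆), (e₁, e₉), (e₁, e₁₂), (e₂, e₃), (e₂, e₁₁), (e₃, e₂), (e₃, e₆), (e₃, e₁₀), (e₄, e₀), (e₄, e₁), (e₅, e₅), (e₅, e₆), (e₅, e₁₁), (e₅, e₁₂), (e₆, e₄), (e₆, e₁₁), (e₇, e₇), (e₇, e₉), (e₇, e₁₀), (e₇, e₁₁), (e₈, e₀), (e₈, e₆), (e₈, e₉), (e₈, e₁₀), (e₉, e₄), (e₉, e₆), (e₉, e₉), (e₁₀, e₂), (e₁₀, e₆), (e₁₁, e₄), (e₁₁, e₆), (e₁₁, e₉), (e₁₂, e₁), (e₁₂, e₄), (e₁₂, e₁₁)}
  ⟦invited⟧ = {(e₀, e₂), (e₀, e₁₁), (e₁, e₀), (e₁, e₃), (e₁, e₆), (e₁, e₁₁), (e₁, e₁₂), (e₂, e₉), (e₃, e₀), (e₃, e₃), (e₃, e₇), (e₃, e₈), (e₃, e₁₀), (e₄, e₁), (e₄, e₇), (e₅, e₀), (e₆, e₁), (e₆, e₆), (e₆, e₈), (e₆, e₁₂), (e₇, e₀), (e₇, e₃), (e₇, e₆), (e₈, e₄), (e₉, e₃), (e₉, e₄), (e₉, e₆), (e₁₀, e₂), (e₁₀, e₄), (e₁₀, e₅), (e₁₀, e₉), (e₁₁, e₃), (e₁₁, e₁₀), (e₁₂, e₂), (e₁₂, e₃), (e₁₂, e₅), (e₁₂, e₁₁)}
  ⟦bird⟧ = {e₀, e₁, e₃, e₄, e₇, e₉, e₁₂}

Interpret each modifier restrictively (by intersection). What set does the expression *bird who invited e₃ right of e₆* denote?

⟦who invited e₃⟧ = {x : ⟨x, e₃⟩ ∈ ⟦invited⟧} = {e₁, e₃, e₇, e₉, e₁₁, e₁₂}
⟦right of e₆⟧ = {x : ⟨x, e₆⟩ ∈ ⟦right of⟧} = {e₀, e₁, e₃, e₅, e₈, e₉, e₁₀, e₁₁}
⟦bird⟧ = {e₀, e₁, e₃, e₄, e₇, e₉, e₁₂}
… ∩ ⟦who invited e₃⟧ = {e₀, e₁, e₃, e₄, e₇, e₉, e₁₂} ∩ {e₁, e₃, e₇, e₉, e₁₁, e₁₂} = {e₁, e₃, e₇, e₉, e₁₂}
… ∩ ⟦right of e₆⟧ = {e₁, e₃, e₇, e₉, e₁₂} ∩ {e₀, e₁, e₃, e₅, e₈, e₉, e₁₀, e₁₁} = {e₁, e₃, e₉}
So ⟦bird who invited e₃ right of e₆⟧ = {e₁, e₃, e₉}.

{e₁, e₃, e₉}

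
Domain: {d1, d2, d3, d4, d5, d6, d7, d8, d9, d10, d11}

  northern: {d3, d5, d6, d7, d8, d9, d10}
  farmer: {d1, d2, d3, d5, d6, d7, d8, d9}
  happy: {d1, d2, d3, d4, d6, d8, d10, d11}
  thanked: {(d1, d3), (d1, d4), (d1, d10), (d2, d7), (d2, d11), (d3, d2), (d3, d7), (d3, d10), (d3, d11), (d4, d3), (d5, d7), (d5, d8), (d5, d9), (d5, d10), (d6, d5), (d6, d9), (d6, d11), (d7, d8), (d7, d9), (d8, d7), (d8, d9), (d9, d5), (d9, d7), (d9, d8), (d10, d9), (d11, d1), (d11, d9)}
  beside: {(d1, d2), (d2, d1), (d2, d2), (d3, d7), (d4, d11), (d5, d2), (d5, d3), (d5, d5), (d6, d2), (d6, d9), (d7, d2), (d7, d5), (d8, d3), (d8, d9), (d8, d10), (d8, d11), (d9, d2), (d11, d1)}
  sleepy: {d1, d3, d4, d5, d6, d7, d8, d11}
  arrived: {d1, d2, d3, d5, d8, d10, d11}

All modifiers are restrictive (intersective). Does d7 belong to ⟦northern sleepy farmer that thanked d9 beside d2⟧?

⟦that thanked d9⟧ = {x : ⟨x, d9⟩ ∈ ⟦thanked⟧} = {d5, d6, d7, d8, d10, d11}
⟦beside d2⟧ = {x : ⟨x, d2⟩ ∈ ⟦beside⟧} = {d1, d2, d5, d6, d7, d9}
⟦farmer⟧ = {d1, d2, d3, d5, d6, d7, d8, d9}
… ∩ ⟦that thanked d9⟧ = {d1, d2, d3, d5, d6, d7, d8, d9} ∩ {d5, d6, d7, d8, d10, d11} = {d5, d6, d7, d8}
… ∩ ⟦beside d2⟧ = {d5, d6, d7, d8} ∩ {d1, d2, d5, d6, d7, d9} = {d5, d6, d7}
… ∩ ⟦northern⟧ = {d5, d6, d7} ∩ {d3, d5, d6, d7, d8, d9, d10} = {d5, d6, d7}
… ∩ ⟦sleepy⟧ = {d5, d6, d7} ∩ {d1, d3, d4, d5, d6, d7, d8, d11} = {d5, d6, d7}
⟦northern sleepy farmer that thanked d9 beside d2⟧ = {d5, d6, d7}; d7 ∈ this set.

yes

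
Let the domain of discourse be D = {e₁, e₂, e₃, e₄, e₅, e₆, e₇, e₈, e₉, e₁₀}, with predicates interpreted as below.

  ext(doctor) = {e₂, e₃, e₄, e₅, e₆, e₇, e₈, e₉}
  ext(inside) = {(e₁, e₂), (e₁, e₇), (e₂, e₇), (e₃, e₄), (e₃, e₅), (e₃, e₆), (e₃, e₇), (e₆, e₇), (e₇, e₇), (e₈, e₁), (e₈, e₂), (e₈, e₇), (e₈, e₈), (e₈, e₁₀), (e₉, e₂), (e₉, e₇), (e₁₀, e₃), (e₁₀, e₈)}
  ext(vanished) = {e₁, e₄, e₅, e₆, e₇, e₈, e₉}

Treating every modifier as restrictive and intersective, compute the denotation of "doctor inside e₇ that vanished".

{e₆, e₇, e₈, e₉}

⟦inside e₇⟧ = {x : ⟨x, e₇⟩ ∈ ⟦inside⟧} = {e₁, e₂, e₃, e₆, e₇, e₈, e₉}
⟦that vanished⟧ = ⟦vanished⟧ = {e₁, e₄, e₅, e₆, e₇, e₈, e₉}
⟦doctor⟧ = {e₂, e₃, e₄, e₅, e₆, e₇, e₈, e₉}
… ∩ ⟦inside e₇⟧ = {e₂, e₃, e₄, e₅, e₆, e₇, e₈, e₉} ∩ {e₁, e₂, e₃, e₆, e₇, e₈, e₉} = {e₂, e₃, e₆, e₇, e₈, e₉}
… ∩ ⟦that vanished⟧ = {e₂, e₃, e₆, e₇, e₈, e₉} ∩ {e₁, e₄, e₅, e₆, e₇, e₈, e₉} = {e₆, e₇, e₈, e₉}
So ⟦doctor inside e₇ that vanished⟧ = {e₆, e₇, e₈, e₉}.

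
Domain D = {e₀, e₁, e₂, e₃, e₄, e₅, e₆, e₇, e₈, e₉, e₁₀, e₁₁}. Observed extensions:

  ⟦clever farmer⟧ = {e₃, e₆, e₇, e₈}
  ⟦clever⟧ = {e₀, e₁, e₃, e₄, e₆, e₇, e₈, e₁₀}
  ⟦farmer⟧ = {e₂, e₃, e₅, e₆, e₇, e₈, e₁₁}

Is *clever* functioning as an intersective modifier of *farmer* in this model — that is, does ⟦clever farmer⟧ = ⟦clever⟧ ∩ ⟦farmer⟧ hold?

⟦clever⟧ ∩ ⟦farmer⟧ = {e₀, e₁, e₃, e₄, e₆, e₇, e₈, e₁₀} ∩ {e₂, e₃, e₅, e₆, e₇, e₈, e₁₁} = {e₃, e₆, e₇, e₈}
Observed ⟦clever farmer⟧ = {e₃, e₆, e₇, e₈}.
These coincide, so the modifier is intersective here.

yes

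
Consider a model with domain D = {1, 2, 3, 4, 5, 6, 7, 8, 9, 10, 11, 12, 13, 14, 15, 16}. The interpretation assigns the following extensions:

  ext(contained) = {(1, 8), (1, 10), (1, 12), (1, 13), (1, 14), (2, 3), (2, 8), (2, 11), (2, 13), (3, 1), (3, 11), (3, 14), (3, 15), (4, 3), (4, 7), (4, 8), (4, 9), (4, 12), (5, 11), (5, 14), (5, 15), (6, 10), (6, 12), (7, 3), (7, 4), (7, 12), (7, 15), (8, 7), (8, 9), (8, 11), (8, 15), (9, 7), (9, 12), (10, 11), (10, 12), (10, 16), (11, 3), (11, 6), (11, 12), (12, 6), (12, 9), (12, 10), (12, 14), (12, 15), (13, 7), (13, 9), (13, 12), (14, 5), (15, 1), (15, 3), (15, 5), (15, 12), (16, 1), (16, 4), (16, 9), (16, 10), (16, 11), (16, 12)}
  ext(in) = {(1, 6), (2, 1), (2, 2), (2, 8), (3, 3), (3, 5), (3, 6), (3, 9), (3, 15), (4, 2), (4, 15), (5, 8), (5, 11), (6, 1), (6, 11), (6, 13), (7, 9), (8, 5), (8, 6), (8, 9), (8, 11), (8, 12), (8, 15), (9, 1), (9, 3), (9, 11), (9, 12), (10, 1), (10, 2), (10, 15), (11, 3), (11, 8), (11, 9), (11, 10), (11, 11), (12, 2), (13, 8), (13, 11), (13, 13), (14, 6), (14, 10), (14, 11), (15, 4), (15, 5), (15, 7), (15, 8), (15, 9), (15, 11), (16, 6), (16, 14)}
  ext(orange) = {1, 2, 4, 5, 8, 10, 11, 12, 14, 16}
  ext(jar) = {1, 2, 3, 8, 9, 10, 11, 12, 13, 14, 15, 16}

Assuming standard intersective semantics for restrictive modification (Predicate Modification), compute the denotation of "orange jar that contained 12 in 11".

{11}

⟦that contained 12⟧ = {x : ⟨x, 12⟩ ∈ ⟦contained⟧} = {1, 4, 6, 7, 9, 10, 11, 13, 15, 16}
⟦in 11⟧ = {x : ⟨x, 11⟩ ∈ ⟦in⟧} = {5, 6, 8, 9, 11, 13, 14, 15}
⟦jar⟧ = {1, 2, 3, 8, 9, 10, 11, 12, 13, 14, 15, 16}
… ∩ ⟦that contained 12⟧ = {1, 2, 3, 8, 9, 10, 11, 12, 13, 14, 15, 16} ∩ {1, 4, 6, 7, 9, 10, 11, 13, 15, 16} = {1, 9, 10, 11, 13, 15, 16}
… ∩ ⟦in 11⟧ = {1, 9, 10, 11, 13, 15, 16} ∩ {5, 6, 8, 9, 11, 13, 14, 15} = {9, 11, 13, 15}
… ∩ ⟦orange⟧ = {9, 11, 13, 15} ∩ {1, 2, 4, 5, 8, 10, 11, 12, 14, 16} = {11}
So ⟦orange jar that contained 12 in 11⟧ = {11}.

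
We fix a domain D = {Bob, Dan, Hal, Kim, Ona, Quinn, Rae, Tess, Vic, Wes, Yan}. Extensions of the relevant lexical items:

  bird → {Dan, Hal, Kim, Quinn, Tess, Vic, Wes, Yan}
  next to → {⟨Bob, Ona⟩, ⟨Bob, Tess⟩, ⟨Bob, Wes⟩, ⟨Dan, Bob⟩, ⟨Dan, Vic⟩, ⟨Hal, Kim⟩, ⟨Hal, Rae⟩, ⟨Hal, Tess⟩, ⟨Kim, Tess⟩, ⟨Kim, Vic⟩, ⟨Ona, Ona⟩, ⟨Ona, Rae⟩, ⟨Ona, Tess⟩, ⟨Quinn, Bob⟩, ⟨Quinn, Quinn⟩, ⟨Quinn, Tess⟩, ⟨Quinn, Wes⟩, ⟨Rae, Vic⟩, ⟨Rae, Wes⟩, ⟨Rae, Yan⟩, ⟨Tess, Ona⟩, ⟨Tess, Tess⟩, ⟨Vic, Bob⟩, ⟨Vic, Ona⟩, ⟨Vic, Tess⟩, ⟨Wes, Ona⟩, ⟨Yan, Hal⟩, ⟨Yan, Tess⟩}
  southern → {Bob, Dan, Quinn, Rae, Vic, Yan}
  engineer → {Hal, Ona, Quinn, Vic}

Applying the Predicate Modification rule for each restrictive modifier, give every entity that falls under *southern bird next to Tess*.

⟦next to Tess⟧ = {x : ⟨x, Tess⟩ ∈ ⟦next to⟧} = {Bob, Hal, Kim, Ona, Quinn, Tess, Vic, Yan}
⟦bird⟧ = {Dan, Hal, Kim, Quinn, Tess, Vic, Wes, Yan}
… ∩ ⟦next to Tess⟧ = {Dan, Hal, Kim, Quinn, Tess, Vic, Wes, Yan} ∩ {Bob, Hal, Kim, Ona, Quinn, Tess, Vic, Yan} = {Hal, Kim, Quinn, Tess, Vic, Yan}
… ∩ ⟦southern⟧ = {Hal, Kim, Quinn, Tess, Vic, Yan} ∩ {Bob, Dan, Quinn, Rae, Vic, Yan} = {Quinn, Vic, Yan}
So ⟦southern bird next to Tess⟧ = {Quinn, Vic, Yan}.

{Quinn, Vic, Yan}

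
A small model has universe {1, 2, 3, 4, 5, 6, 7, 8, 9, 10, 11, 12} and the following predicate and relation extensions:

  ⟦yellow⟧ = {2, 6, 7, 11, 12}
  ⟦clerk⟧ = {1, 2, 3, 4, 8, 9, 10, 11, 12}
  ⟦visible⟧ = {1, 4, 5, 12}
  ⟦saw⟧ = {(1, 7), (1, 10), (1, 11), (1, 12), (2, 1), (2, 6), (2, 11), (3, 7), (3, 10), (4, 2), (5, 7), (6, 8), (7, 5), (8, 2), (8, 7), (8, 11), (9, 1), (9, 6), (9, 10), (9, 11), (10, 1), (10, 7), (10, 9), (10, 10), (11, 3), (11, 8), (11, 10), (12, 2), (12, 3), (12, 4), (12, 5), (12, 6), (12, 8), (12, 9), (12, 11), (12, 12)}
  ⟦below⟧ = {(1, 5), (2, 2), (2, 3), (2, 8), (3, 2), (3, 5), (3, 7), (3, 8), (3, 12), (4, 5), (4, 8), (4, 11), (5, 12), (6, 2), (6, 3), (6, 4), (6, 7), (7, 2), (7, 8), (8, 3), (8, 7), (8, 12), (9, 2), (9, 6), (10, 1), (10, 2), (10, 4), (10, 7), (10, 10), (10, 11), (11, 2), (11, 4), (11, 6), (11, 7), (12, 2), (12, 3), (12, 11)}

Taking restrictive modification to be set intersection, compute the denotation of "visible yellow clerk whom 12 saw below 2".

{12}

⟦whom 12 saw⟧ = {x : ⟨12, x⟩ ∈ ⟦saw⟧} = {2, 3, 4, 5, 6, 8, 9, 11, 12}
⟦below 2⟧ = {x : ⟨x, 2⟩ ∈ ⟦below⟧} = {2, 3, 6, 7, 9, 10, 11, 12}
⟦clerk⟧ = {1, 2, 3, 4, 8, 9, 10, 11, 12}
… ∩ ⟦whom 12 saw⟧ = {1, 2, 3, 4, 8, 9, 10, 11, 12} ∩ {2, 3, 4, 5, 6, 8, 9, 11, 12} = {2, 3, 4, 8, 9, 11, 12}
… ∩ ⟦below 2⟧ = {2, 3, 4, 8, 9, 11, 12} ∩ {2, 3, 6, 7, 9, 10, 11, 12} = {2, 3, 9, 11, 12}
… ∩ ⟦visible⟧ = {2, 3, 9, 11, 12} ∩ {1, 4, 5, 12} = {12}
… ∩ ⟦yellow⟧ = {12} ∩ {2, 6, 7, 11, 12} = {12}
So ⟦visible yellow clerk whom 12 saw below 2⟧ = {12}.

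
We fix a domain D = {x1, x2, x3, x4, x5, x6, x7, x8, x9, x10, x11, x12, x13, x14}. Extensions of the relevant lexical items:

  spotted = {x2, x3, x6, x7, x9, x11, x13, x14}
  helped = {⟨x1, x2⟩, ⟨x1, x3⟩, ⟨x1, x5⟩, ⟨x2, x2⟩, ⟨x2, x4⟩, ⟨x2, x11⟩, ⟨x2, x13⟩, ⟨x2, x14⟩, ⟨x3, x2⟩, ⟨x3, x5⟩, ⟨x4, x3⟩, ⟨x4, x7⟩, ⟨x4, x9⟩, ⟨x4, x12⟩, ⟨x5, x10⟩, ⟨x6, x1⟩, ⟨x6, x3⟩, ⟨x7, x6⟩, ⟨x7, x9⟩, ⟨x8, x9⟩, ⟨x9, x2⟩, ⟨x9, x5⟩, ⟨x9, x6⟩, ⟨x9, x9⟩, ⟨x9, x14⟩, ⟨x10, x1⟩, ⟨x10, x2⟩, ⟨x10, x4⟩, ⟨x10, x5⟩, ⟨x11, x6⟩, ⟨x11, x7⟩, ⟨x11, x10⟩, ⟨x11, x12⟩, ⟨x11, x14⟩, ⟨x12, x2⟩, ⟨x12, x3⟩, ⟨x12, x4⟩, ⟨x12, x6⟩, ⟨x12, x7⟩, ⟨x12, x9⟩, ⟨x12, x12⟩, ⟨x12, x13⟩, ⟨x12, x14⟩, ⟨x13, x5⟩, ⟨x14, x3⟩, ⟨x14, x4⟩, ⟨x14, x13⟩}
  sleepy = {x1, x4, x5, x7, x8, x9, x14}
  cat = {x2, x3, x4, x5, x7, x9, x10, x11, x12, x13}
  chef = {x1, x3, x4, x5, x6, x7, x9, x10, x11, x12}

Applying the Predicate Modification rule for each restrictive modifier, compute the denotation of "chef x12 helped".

⟦x12 helped⟧ = {x : ⟨x12, x⟩ ∈ ⟦helped⟧} = {x2, x3, x4, x6, x7, x9, x12, x13, x14}
⟦chef⟧ = {x1, x3, x4, x5, x6, x7, x9, x10, x11, x12}
… ∩ ⟦x12 helped⟧ = {x1, x3, x4, x5, x6, x7, x9, x10, x11, x12} ∩ {x2, x3, x4, x6, x7, x9, x12, x13, x14} = {x3, x4, x6, x7, x9, x12}
So ⟦chef x12 helped⟧ = {x3, x4, x6, x7, x9, x12}.

{x3, x4, x6, x7, x9, x12}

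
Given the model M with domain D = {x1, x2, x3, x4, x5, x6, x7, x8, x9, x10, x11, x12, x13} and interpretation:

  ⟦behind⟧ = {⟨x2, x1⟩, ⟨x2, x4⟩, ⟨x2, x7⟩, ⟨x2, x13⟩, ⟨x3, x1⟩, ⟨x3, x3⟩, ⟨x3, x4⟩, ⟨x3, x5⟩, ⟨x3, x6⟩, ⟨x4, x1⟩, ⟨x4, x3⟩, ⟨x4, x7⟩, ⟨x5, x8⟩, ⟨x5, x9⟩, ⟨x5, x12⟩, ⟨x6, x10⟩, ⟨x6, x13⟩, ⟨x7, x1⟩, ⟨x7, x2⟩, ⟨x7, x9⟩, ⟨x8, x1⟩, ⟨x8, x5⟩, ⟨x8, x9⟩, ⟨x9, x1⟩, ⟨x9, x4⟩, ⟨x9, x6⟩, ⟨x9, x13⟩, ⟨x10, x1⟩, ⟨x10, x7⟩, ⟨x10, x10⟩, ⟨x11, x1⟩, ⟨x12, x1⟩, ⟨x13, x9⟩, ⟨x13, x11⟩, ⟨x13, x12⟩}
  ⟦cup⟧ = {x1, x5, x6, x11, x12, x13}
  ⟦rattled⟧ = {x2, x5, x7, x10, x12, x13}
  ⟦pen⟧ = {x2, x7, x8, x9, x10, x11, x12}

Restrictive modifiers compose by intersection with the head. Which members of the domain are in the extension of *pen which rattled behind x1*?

⟦which rattled⟧ = ⟦rattled⟧ = {x2, x5, x7, x10, x12, x13}
⟦behind x1⟧ = {x : ⟨x, x1⟩ ∈ ⟦behind⟧} = {x2, x3, x4, x7, x8, x9, x10, x11, x12}
⟦pen⟧ = {x2, x7, x8, x9, x10, x11, x12}
… ∩ ⟦which rattled⟧ = {x2, x7, x8, x9, x10, x11, x12} ∩ {x2, x5, x7, x10, x12, x13} = {x2, x7, x10, x12}
… ∩ ⟦behind x1⟧ = {x2, x7, x10, x12} ∩ {x2, x3, x4, x7, x8, x9, x10, x11, x12} = {x2, x7, x10, x12}
So ⟦pen which rattled behind x1⟧ = {x2, x7, x10, x12}.

{x2, x7, x10, x12}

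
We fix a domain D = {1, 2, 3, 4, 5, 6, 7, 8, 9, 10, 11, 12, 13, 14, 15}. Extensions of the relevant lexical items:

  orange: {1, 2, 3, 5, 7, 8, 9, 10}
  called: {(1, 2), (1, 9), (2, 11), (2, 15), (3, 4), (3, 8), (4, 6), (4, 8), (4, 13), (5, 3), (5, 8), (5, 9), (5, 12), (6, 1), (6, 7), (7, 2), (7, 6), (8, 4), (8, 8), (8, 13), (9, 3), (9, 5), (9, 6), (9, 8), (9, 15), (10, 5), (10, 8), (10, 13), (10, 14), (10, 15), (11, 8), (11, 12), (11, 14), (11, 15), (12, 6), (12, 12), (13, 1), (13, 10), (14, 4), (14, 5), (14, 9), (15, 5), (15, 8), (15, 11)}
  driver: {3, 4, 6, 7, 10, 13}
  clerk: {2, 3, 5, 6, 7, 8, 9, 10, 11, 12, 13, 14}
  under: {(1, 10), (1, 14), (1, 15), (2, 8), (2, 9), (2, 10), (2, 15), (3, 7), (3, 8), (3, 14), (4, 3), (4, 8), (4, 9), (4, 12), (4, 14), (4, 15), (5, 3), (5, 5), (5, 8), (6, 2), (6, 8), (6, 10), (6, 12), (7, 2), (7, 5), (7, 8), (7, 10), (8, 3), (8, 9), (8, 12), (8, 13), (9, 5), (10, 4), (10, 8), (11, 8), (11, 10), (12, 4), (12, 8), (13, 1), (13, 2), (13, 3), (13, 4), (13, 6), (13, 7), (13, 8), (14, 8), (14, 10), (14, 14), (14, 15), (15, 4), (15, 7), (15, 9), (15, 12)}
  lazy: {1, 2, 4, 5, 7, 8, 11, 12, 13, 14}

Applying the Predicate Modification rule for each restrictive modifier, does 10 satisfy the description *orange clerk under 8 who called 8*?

⟦under 8⟧ = {x : ⟨x, 8⟩ ∈ ⟦under⟧} = {2, 3, 4, 5, 6, 7, 10, 11, 12, 13, 14}
⟦who called 8⟧ = {x : ⟨x, 8⟩ ∈ ⟦called⟧} = {3, 4, 5, 8, 9, 10, 11, 15}
⟦clerk⟧ = {2, 3, 5, 6, 7, 8, 9, 10, 11, 12, 13, 14}
… ∩ ⟦under 8⟧ = {2, 3, 5, 6, 7, 8, 9, 10, 11, 12, 13, 14} ∩ {2, 3, 4, 5, 6, 7, 10, 11, 12, 13, 14} = {2, 3, 5, 6, 7, 10, 11, 12, 13, 14}
… ∩ ⟦who called 8⟧ = {2, 3, 5, 6, 7, 10, 11, 12, 13, 14} ∩ {3, 4, 5, 8, 9, 10, 11, 15} = {3, 5, 10, 11}
… ∩ ⟦orange⟧ = {3, 5, 10, 11} ∩ {1, 2, 3, 5, 7, 8, 9, 10} = {3, 5, 10}
⟦orange clerk under 8 who called 8⟧ = {3, 5, 10}; 10 ∈ this set.

yes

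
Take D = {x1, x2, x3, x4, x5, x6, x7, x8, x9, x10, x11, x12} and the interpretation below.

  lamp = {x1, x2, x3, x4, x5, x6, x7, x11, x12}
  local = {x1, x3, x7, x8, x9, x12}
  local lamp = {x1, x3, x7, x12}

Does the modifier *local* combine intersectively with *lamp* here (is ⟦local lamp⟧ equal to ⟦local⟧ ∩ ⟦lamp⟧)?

⟦local⟧ ∩ ⟦lamp⟧ = {x1, x3, x7, x8, x9, x12} ∩ {x1, x2, x3, x4, x5, x6, x7, x11, x12} = {x1, x3, x7, x12}
Observed ⟦local lamp⟧ = {x1, x3, x7, x12}.
These coincide, so the modifier is intersective here.

yes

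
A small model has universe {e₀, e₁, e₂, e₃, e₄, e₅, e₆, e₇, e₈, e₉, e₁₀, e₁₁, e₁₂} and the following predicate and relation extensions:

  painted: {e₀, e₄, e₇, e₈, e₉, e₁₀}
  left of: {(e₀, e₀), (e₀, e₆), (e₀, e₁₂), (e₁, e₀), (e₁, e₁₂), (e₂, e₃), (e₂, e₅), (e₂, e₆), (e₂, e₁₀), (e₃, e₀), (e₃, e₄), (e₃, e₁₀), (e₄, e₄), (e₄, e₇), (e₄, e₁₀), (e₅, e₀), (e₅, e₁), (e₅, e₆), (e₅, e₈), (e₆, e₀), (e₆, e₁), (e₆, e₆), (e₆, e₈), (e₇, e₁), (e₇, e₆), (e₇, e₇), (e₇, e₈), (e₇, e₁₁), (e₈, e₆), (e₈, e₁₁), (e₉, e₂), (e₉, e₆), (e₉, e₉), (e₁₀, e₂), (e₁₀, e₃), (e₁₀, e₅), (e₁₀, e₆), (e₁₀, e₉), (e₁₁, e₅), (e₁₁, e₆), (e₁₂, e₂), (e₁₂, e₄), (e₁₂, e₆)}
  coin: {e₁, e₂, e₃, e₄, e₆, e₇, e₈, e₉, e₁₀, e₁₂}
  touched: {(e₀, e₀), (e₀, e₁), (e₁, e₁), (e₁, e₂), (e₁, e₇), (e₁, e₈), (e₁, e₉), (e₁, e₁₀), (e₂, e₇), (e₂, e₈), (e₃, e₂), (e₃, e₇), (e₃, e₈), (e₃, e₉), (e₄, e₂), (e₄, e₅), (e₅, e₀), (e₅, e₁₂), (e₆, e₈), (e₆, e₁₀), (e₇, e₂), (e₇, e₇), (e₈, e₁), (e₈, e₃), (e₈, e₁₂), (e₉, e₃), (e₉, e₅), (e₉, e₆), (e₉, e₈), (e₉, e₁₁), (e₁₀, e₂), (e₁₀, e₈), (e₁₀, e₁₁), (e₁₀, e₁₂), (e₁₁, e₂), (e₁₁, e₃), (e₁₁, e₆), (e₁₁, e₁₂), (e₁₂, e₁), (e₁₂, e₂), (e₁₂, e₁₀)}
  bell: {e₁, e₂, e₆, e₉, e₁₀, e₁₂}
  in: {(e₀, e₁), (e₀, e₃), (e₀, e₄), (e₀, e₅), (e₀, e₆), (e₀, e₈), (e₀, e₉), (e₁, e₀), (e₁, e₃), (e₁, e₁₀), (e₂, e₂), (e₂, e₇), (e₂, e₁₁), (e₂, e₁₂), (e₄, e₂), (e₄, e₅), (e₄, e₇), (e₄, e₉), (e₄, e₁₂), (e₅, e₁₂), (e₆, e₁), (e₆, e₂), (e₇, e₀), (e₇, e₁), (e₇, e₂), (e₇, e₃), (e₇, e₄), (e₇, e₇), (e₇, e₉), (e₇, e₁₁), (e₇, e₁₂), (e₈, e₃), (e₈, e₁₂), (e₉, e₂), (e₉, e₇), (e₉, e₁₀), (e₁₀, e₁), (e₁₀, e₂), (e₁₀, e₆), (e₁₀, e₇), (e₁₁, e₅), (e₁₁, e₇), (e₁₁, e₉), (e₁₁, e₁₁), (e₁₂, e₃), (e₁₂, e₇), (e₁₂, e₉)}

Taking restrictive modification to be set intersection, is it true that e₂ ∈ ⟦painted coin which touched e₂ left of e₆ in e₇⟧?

no

⟦which touched e₂⟧ = {x : ⟨x, e₂⟩ ∈ ⟦touched⟧} = {e₁, e₃, e₄, e₇, e₁₀, e₁₁, e₁₂}
⟦left of e₆⟧ = {x : ⟨x, e₆⟩ ∈ ⟦left of⟧} = {e₀, e₂, e₅, e₆, e₇, e₈, e₉, e₁₀, e₁₁, e₁₂}
⟦in e₇⟧ = {x : ⟨x, e₇⟩ ∈ ⟦in⟧} = {e₂, e₄, e₇, e₉, e₁₀, e₁₁, e₁₂}
⟦coin⟧ = {e₁, e₂, e₃, e₄, e₆, e₇, e₈, e₉, e₁₀, e₁₂}
… ∩ ⟦which touched e₂⟧ = {e₁, e₂, e₃, e₄, e₆, e₇, e₈, e₉, e₁₀, e₁₂} ∩ {e₁, e₃, e₄, e₇, e₁₀, e₁₁, e₁₂} = {e₁, e₃, e₄, e₇, e₁₀, e₁₂}
… ∩ ⟦left of e₆⟧ = {e₁, e₃, e₄, e₇, e₁₀, e₁₂} ∩ {e₀, e₂, e₅, e₆, e₇, e₈, e₉, e₁₀, e₁₁, e₁₂} = {e₇, e₁₀, e₁₂}
… ∩ ⟦in e₇⟧ = {e₇, e₁₀, e₁₂} ∩ {e₂, e₄, e₇, e₉, e₁₀, e₁₁, e₁₂} = {e₇, e₁₀, e₁₂}
… ∩ ⟦painted⟧ = {e₇, e₁₀, e₁₂} ∩ {e₀, e₄, e₇, e₈, e₉, e₁₀} = {e₇, e₁₀}
⟦painted coin which touched e₂ left of e₆ in e₇⟧ = {e₇, e₁₀}; e₂ ∉ this set.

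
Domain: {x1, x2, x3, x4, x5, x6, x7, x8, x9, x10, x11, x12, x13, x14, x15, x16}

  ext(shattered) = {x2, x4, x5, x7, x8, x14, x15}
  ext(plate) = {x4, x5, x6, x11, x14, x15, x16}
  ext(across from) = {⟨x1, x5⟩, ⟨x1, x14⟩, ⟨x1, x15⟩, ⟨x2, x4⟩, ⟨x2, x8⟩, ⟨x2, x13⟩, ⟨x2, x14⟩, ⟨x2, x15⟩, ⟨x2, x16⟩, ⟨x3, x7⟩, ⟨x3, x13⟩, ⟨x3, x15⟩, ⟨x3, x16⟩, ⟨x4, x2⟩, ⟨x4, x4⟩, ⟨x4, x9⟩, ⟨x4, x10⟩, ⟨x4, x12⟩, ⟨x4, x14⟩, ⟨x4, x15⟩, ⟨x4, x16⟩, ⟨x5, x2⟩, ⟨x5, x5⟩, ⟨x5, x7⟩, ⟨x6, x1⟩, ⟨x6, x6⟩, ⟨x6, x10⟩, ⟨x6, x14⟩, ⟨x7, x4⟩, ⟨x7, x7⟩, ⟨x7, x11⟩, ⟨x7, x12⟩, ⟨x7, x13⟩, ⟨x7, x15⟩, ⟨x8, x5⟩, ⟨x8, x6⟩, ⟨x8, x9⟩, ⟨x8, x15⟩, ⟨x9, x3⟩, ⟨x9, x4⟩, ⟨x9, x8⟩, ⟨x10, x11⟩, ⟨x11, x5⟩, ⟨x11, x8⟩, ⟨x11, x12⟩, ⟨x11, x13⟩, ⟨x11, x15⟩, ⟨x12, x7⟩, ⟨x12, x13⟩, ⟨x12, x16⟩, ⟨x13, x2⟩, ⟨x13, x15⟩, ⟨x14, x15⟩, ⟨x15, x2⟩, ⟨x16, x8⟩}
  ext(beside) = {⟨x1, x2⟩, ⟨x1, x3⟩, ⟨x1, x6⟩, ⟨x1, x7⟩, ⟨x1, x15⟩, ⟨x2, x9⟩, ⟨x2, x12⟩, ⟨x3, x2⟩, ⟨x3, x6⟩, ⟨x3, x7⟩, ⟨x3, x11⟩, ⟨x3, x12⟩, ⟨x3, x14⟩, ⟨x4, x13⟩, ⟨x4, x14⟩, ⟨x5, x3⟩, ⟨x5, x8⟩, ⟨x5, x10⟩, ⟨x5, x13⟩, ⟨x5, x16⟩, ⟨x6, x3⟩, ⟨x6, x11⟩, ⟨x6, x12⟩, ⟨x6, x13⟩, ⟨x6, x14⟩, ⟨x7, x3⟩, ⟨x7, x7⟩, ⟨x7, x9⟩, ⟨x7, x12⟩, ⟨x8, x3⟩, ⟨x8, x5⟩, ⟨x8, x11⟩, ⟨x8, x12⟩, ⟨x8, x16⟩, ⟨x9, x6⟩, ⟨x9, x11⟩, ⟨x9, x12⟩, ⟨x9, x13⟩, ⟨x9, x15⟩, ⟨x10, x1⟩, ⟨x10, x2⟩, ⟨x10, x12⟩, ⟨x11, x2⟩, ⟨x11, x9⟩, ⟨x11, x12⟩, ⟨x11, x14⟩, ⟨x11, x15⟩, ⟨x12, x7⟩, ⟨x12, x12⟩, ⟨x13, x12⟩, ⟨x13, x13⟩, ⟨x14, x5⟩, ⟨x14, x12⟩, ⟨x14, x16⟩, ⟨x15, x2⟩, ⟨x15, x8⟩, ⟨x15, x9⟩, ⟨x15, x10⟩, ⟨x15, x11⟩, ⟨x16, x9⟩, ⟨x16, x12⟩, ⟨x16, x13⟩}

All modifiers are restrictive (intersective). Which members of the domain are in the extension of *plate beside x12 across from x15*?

⟦beside x12⟧ = {x : ⟨x, x12⟩ ∈ ⟦beside⟧} = {x2, x3, x6, x7, x8, x9, x10, x11, x12, x13, x14, x16}
⟦across from x15⟧ = {x : ⟨x, x15⟩ ∈ ⟦across from⟧} = {x1, x2, x3, x4, x7, x8, x11, x13, x14}
⟦plate⟧ = {x4, x5, x6, x11, x14, x15, x16}
… ∩ ⟦beside x12⟧ = {x4, x5, x6, x11, x14, x15, x16} ∩ {x2, x3, x6, x7, x8, x9, x10, x11, x12, x13, x14, x16} = {x6, x11, x14, x16}
… ∩ ⟦across from x15⟧ = {x6, x11, x14, x16} ∩ {x1, x2, x3, x4, x7, x8, x11, x13, x14} = {x11, x14}
So ⟦plate beside x12 across from x15⟧ = {x11, x14}.

{x11, x14}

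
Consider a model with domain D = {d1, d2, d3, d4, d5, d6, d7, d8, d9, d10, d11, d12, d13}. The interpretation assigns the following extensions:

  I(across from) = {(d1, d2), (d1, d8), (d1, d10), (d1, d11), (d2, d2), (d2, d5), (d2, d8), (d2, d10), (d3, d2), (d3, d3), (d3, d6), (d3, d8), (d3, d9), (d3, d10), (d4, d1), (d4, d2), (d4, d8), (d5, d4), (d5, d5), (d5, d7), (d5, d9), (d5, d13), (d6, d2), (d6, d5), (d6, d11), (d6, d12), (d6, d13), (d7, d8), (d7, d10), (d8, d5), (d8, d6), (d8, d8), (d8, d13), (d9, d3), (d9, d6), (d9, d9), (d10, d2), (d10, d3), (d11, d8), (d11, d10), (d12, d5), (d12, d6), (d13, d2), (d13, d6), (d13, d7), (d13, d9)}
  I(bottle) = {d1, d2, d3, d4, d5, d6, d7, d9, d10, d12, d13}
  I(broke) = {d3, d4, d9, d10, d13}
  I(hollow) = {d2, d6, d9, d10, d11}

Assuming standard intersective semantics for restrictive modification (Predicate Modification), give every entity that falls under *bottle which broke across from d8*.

⟦which broke⟧ = ⟦broke⟧ = {d3, d4, d9, d10, d13}
⟦across from d8⟧ = {x : ⟨x, d8⟩ ∈ ⟦across from⟧} = {d1, d2, d3, d4, d7, d8, d11}
⟦bottle⟧ = {d1, d2, d3, d4, d5, d6, d7, d9, d10, d12, d13}
… ∩ ⟦which broke⟧ = {d1, d2, d3, d4, d5, d6, d7, d9, d10, d12, d13} ∩ {d3, d4, d9, d10, d13} = {d3, d4, d9, d10, d13}
… ∩ ⟦across from d8⟧ = {d3, d4, d9, d10, d13} ∩ {d1, d2, d3, d4, d7, d8, d11} = {d3, d4}
So ⟦bottle which broke across from d8⟧ = {d3, d4}.

{d3, d4}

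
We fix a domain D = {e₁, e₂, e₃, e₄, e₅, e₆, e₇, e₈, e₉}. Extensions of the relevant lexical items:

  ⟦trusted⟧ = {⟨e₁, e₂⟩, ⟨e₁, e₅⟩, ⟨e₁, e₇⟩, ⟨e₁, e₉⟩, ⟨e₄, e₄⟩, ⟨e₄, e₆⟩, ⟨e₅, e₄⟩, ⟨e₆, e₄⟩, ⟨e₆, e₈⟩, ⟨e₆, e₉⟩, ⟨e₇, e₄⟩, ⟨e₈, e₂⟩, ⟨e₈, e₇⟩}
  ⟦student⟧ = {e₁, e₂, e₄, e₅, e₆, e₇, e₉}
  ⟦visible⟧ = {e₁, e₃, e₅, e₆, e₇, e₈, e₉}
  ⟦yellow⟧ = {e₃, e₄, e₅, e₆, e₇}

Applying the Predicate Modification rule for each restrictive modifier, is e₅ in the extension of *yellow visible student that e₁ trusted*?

yes

⟦that e₁ trusted⟧ = {x : ⟨e₁, x⟩ ∈ ⟦trusted⟧} = {e₂, e₅, e₇, e₉}
⟦student⟧ = {e₁, e₂, e₄, e₅, e₆, e₇, e₉}
… ∩ ⟦that e₁ trusted⟧ = {e₁, e₂, e₄, e₅, e₆, e₇, e₉} ∩ {e₂, e₅, e₇, e₉} = {e₂, e₅, e₇, e₉}
… ∩ ⟦yellow⟧ = {e₂, e₅, e₇, e₉} ∩ {e₃, e₄, e₅, e₆, e₇} = {e₅, e₇}
… ∩ ⟦visible⟧ = {e₅, e₇} ∩ {e₁, e₃, e₅, e₆, e₇, e₈, e₉} = {e₅, e₇}
⟦yellow visible student that e₁ trusted⟧ = {e₅, e₇}; e₅ ∈ this set.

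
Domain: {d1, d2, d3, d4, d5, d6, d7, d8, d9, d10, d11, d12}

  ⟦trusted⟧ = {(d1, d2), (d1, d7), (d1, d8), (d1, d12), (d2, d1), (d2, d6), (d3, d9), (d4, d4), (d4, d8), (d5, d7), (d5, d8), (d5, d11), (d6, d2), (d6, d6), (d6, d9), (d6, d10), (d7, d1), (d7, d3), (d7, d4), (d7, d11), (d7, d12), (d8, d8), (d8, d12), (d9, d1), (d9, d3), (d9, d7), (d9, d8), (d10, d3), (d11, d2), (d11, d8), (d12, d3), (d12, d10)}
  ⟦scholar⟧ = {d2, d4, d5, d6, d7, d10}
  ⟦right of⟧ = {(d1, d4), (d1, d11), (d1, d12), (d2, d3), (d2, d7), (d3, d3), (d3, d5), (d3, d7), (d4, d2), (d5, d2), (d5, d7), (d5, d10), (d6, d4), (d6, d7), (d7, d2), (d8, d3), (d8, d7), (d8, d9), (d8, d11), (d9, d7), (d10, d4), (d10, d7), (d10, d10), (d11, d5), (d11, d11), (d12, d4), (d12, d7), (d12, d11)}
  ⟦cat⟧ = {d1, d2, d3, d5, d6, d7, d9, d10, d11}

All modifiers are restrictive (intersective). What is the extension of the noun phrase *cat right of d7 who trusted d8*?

⟦right of d7⟧ = {x : ⟨x, d7⟩ ∈ ⟦right of⟧} = {d2, d3, d5, d6, d8, d9, d10, d12}
⟦who trusted d8⟧ = {x : ⟨x, d8⟩ ∈ ⟦trusted⟧} = {d1, d4, d5, d8, d9, d11}
⟦cat⟧ = {d1, d2, d3, d5, d6, d7, d9, d10, d11}
… ∩ ⟦right of d7⟧ = {d1, d2, d3, d5, d6, d7, d9, d10, d11} ∩ {d2, d3, d5, d6, d8, d9, d10, d12} = {d2, d3, d5, d6, d9, d10}
… ∩ ⟦who trusted d8⟧ = {d2, d3, d5, d6, d9, d10} ∩ {d1, d4, d5, d8, d9, d11} = {d5, d9}
So ⟦cat right of d7 who trusted d8⟧ = {d5, d9}.

{d5, d9}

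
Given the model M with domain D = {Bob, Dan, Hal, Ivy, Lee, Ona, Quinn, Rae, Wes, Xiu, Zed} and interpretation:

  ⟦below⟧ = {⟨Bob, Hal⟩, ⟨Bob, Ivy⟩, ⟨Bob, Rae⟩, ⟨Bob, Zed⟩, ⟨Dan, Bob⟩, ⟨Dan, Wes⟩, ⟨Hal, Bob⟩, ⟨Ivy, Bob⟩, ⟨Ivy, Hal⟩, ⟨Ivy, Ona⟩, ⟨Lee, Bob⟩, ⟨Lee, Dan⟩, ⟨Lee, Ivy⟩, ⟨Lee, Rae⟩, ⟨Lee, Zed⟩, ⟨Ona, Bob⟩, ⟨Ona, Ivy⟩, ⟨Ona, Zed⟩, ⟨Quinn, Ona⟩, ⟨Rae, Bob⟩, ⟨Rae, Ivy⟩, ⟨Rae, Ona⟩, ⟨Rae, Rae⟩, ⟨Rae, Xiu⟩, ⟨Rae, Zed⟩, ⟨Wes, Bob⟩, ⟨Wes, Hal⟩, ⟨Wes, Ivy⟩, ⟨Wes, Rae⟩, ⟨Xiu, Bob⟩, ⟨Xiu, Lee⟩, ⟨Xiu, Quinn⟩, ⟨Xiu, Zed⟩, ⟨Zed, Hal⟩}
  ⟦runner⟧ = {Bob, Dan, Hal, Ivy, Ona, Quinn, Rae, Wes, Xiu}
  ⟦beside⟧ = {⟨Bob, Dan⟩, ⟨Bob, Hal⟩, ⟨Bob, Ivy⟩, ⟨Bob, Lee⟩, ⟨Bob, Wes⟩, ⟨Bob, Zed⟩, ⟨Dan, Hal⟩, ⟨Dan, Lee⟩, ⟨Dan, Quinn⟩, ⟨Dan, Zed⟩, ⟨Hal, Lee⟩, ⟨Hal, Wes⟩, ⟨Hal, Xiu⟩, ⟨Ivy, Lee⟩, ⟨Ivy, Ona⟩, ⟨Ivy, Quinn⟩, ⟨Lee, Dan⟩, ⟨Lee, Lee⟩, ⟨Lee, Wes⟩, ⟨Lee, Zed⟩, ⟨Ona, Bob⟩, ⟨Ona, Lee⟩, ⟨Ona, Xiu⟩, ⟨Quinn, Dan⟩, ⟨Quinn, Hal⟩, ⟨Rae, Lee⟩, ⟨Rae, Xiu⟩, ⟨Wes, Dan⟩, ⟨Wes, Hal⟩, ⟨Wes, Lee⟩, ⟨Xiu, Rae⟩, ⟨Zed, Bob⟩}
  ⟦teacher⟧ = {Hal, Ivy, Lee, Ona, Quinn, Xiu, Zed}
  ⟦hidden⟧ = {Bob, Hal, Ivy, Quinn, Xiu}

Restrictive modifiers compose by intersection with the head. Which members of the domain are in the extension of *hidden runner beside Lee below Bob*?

⟦beside Lee⟧ = {x : ⟨x, Lee⟩ ∈ ⟦beside⟧} = {Bob, Dan, Hal, Ivy, Lee, Ona, Rae, Wes}
⟦below Bob⟧ = {x : ⟨x, Bob⟩ ∈ ⟦below⟧} = {Dan, Hal, Ivy, Lee, Ona, Rae, Wes, Xiu}
⟦runner⟧ = {Bob, Dan, Hal, Ivy, Ona, Quinn, Rae, Wes, Xiu}
… ∩ ⟦beside Lee⟧ = {Bob, Dan, Hal, Ivy, Ona, Quinn, Rae, Wes, Xiu} ∩ {Bob, Dan, Hal, Ivy, Lee, Ona, Rae, Wes} = {Bob, Dan, Hal, Ivy, Ona, Rae, Wes}
… ∩ ⟦below Bob⟧ = {Bob, Dan, Hal, Ivy, Ona, Rae, Wes} ∩ {Dan, Hal, Ivy, Lee, Ona, Rae, Wes, Xiu} = {Dan, Hal, Ivy, Ona, Rae, Wes}
… ∩ ⟦hidden⟧ = {Dan, Hal, Ivy, Ona, Rae, Wes} ∩ {Bob, Hal, Ivy, Quinn, Xiu} = {Hal, Ivy}
So ⟦hidden runner beside Lee below Bob⟧ = {Hal, Ivy}.

{Hal, Ivy}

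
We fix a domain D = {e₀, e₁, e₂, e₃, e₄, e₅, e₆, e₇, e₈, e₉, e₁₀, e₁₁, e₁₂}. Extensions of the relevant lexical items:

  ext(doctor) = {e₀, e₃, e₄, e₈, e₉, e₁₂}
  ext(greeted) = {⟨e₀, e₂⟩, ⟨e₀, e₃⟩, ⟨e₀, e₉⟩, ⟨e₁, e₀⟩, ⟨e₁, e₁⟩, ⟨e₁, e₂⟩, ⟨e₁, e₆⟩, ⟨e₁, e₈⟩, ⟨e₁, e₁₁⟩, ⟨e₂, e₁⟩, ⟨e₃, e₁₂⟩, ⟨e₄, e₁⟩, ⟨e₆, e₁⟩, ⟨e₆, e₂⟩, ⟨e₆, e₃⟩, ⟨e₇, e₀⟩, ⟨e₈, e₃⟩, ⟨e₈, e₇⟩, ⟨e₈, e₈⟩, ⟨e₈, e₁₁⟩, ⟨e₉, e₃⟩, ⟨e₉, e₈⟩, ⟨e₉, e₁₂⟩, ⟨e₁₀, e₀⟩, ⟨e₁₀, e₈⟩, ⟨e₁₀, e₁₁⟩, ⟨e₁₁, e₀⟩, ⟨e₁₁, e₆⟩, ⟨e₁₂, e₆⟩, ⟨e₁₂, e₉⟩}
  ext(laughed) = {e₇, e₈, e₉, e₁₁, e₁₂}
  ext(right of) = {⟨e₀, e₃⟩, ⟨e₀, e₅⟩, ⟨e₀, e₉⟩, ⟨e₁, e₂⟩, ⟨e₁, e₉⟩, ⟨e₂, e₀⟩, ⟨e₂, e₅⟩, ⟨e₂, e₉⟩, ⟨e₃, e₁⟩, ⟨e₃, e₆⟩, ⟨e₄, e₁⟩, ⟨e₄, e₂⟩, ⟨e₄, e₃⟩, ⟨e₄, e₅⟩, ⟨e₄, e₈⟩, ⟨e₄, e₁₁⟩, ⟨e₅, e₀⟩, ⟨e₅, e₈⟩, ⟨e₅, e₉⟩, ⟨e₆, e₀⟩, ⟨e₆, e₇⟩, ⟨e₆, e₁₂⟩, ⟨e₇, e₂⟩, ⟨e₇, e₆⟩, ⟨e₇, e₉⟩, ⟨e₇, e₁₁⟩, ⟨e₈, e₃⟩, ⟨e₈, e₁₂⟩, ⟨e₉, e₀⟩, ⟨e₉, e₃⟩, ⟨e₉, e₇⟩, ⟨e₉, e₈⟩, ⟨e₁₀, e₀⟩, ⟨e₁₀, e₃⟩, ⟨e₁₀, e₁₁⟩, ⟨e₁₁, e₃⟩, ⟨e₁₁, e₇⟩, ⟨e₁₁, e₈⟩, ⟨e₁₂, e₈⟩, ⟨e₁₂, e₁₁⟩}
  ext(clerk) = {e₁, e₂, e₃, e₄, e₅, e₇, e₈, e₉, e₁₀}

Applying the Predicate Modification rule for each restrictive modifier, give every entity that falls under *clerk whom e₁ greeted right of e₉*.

{e₁, e₂}

⟦whom e₁ greeted⟧ = {x : ⟨e₁, x⟩ ∈ ⟦greeted⟧} = {e₀, e₁, e₂, e₆, e₈, e₁₁}
⟦right of e₉⟧ = {x : ⟨x, e₉⟩ ∈ ⟦right of⟧} = {e₀, e₁, e₂, e₅, e₇}
⟦clerk⟧ = {e₁, e₂, e₃, e₄, e₅, e₇, e₈, e₉, e₁₀}
… ∩ ⟦whom e₁ greeted⟧ = {e₁, e₂, e₃, e₄, e₅, e₇, e₈, e₉, e₁₀} ∩ {e₀, e₁, e₂, e₆, e₈, e₁₁} = {e₁, e₂, e₈}
… ∩ ⟦right of e₉⟧ = {e₁, e₂, e₈} ∩ {e₀, e₁, e₂, e₅, e₇} = {e₁, e₂}
So ⟦clerk whom e₁ greeted right of e₉⟧ = {e₁, e₂}.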